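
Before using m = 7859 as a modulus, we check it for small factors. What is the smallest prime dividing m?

29

7859 is odd.
Digit sum 29, not divisible by 3.
Ends in 9: not divisible by 5.
7: 7859 = 7·1122 + 5
11: 7859 = 11·714 + 5
13: 7859 = 13·604 + 7
17: 7859 = 17·462 + 5
19: 7859 = 19·413 + 12
23: 7859 = 23·341 + 16
29: 7859 = 29·271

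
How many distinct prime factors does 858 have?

858 = 2 · 429
429 = 3 · 143
143 = 11 · 13
858 = 2 · 3 · 11 · 13, which has 4 distinct prime factors.

4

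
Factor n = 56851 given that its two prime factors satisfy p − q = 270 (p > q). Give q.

Since p = q + 270, we have 56851 = q(q + 270), so q² + 270q − 56851 = 0.
Discriminant: 270² + 4·56851 = 72900 + 227404 = 300304; √300304 = 548.
q = (−270 + 548)/2 = 139, and p = q + 270 = 409.
Check: 139 · 409 = 56851.

139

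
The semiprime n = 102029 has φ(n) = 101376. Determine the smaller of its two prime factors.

257

φ(n) = (p−1)(q−1) = n − (p+q) + 1, so p + q = 102029 − 101376 + 1 = 654.
p and q are the roots of t² − 654t + 102029 = 0.
Discriminant: 654² − 4·102029 = 427716 − 408116 = 19600; √19600 = 140.
q = (654 − 140)/2 = 257, p = (654 + 140)/2 = 397.
Check: 257 · 397 = 102029.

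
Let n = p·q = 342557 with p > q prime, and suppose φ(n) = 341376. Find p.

φ(n) = (p−1)(q−1) = n − (p+q) + 1, so p + q = 342557 − 341376 + 1 = 1182.
p and q are the roots of t² − 1182t + 342557 = 0.
Discriminant: 1182² − 4·342557 = 1397124 − 1370228 = 26896; √26896 = 164.
q = (1182 − 164)/2 = 509, p = (1182 + 164)/2 = 673.
Check: 509 · 673 = 342557.

673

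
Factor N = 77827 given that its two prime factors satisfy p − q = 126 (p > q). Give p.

Since p = q + 126, we have 77827 = q(q + 126), so q² + 126q − 77827 = 0.
Discriminant: 126² + 4·77827 = 15876 + 311308 = 327184; √327184 = 572.
q = (−126 + 572)/2 = 223, and p = q + 126 = 349.
Check: 223 · 349 = 77827.

349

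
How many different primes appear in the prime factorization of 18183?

18183 = 3 · 6061
6061 = 11 · 551
551 = 19 · 29
18183 = 3 · 11 · 19 · 29, which has 4 distinct prime factors.

4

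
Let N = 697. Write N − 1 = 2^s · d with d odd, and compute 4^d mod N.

353

697 − 1 = 696 = 2^3 · 87, so d = 87.
4^1 ≡ 4 (mod 697)
4^2 ≡ 4^2 = 16 ≡ 16 (mod 697)
4^4 ≡ 16^2 = 256 ≡ 256 (mod 697)
4^8 ≡ 256^2 = 65536 ≡ 18 (mod 697)
4^16 ≡ 18^2 = 324 ≡ 324 (mod 697)
4^32 ≡ 324^2 = 104976 ≡ 426 (mod 697)
4^64 ≡ 426^2 = 181476 ≡ 256 (mod 697)
87 = 64 + 16 + 4 + 2 + 1 in binary powers of 2.
So 4^87 ≡ 256 · 324 · 256 · 16 · 4 ≡ 353 (mod 697).
Squaring chain: 353 → 543 → 18; never reaches −1, so base 4 is a Miller–Rabin witness that 697 is composite.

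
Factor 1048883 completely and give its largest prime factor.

1048883 = 11 · 95353
95353 = 17 · 5609
5609 = 71 · 79
79 is prime.
So 1048883 = 11 · 17 · 71 · 79; the largest prime factor is 79.

79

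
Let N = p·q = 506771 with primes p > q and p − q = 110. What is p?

Since p = q + 110, we have 506771 = q(q + 110), so q² + 110q − 506771 = 0.
Discriminant: 110² + 4·506771 = 12100 + 2027084 = 2039184; √2039184 = 1428.
q = (−110 + 1428)/2 = 659, and p = q + 110 = 769.
Check: 659 · 769 = 506771.

769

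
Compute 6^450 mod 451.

6^1 ≡ 6 (mod 451)
6^2 ≡ 6^2 = 36 ≡ 36 (mod 451)
6^4 ≡ 36^2 = 1296 ≡ 394 (mod 451)
6^8 ≡ 394^2 = 155236 ≡ 92 (mod 451)
6^16 ≡ 92^2 = 8464 ≡ 346 (mod 451)
6^32 ≡ 346^2 = 119716 ≡ 201 (mod 451)
6^64 ≡ 201^2 = 40401 ≡ 262 (mod 451)
6^128 ≡ 262^2 = 68644 ≡ 92 (mod 451)
6^256 ≡ 92^2 = 8464 ≡ 346 (mod 451)
450 = 256 + 128 + 64 + 2 in binary powers of 2.
So 6^450 ≡ 346 · 92 · 262 · 36 ≡ 155 (mod 451).
Since 155 ≠ 1, base 6 is a Fermat witness: 451 is composite.

155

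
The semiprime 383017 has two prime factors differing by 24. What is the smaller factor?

Since p = q + 24, we have 383017 = q(q + 24), so q² + 24q − 383017 = 0.
Discriminant: 24² + 4·383017 = 576 + 1532068 = 1532644; √1532644 = 1238.
q = (−24 + 1238)/2 = 607, and p = q + 24 = 631.
Check: 607 · 631 = 383017.

607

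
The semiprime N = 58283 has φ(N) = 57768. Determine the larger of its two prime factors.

φ(n) = (p−1)(q−1) = n − (p+q) + 1, so p + q = 58283 − 57768 + 1 = 516.
p and q are the roots of t² − 516t + 58283 = 0.
Discriminant: 516² − 4·58283 = 266256 − 233132 = 33124; √33124 = 182.
q = (516 − 182)/2 = 167, p = (516 + 182)/2 = 349.
Check: 167 · 349 = 58283.

349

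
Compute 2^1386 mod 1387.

1

2^1 ≡ 2 (mod 1387)
2^2 ≡ 2^2 = 4 ≡ 4 (mod 1387)
2^4 ≡ 4^2 = 16 ≡ 16 (mod 1387)
2^8 ≡ 16^2 = 256 ≡ 256 (mod 1387)
2^16 ≡ 256^2 = 65536 ≡ 347 (mod 1387)
2^32 ≡ 347^2 = 120409 ≡ 1127 (mod 1387)
2^64 ≡ 1127^2 = 1270129 ≡ 1024 (mod 1387)
2^128 ≡ 1024^2 = 1048576 ≡ 4 (mod 1387)
2^256 ≡ 4^2 = 16 ≡ 16 (mod 1387)
2^512 ≡ 16^2 = 256 ≡ 256 (mod 1387)
2^1024 ≡ 256^2 = 65536 ≡ 347 (mod 1387)
1386 = 1024 + 256 + 64 + 32 + 8 + 2 in binary powers of 2.
So 2^1386 ≡ 347 · 16 · 1024 · 1127 · 256 · 4 ≡ 1 (mod 1387).
Since the result is 1, base 2 gives no evidence that 1387 is composite.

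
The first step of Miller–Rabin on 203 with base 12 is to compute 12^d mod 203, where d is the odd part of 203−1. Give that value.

157

203 − 1 = 202 = 2^1 · 101, so d = 101.
12^1 ≡ 12 (mod 203)
12^2 ≡ 12^2 = 144 ≡ 144 (mod 203)
12^4 ≡ 144^2 = 20736 ≡ 30 (mod 203)
12^8 ≡ 30^2 = 900 ≡ 88 (mod 203)
12^16 ≡ 88^2 = 7744 ≡ 30 (mod 203)
12^32 ≡ 30^2 = 900 ≡ 88 (mod 203)
12^64 ≡ 88^2 = 7744 ≡ 30 (mod 203)
101 = 64 + 32 + 4 + 1 in binary powers of 2.
So 12^101 ≡ 30 · 88 · 30 · 12 ≡ 157 (mod 203).
Squaring chain: 157; never reaches −1, so base 12 is a Miller–Rabin witness that 203 is composite.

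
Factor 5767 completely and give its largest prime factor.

5767 = 73 · 79
79 is prime.
So 5767 = 73 · 79; the largest prime factor is 79.

79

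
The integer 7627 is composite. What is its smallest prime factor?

7627 is odd.
Digit sum 22, not divisible by 3.
Ends in 7: not divisible by 5.
7: 7627 = 7·1089 + 4
11: 7627 = 11·693 + 4
13: 7627 = 13·586 + 9
17: 7627 = 17·448 + 11
19: 7627 = 19·401 + 8
23: 7627 = 23·331 + 14
29: 7627 = 29·263

29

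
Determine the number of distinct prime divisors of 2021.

2

2021 = 43 · 47
2021 = 43 · 47, which has 2 distinct prime factors.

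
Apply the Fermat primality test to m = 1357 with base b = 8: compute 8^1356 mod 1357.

374

8^1 ≡ 8 (mod 1357)
8^2 ≡ 8^2 = 64 ≡ 64 (mod 1357)
8^4 ≡ 64^2 = 4096 ≡ 25 (mod 1357)
8^8 ≡ 25^2 = 625 ≡ 625 (mod 1357)
8^16 ≡ 625^2 = 390625 ≡ 1166 (mod 1357)
8^32 ≡ 1166^2 = 1359556 ≡ 1199 (mod 1357)
8^64 ≡ 1199^2 = 1437601 ≡ 538 (mod 1357)
8^128 ≡ 538^2 = 289444 ≡ 403 (mod 1357)
8^256 ≡ 403^2 = 162409 ≡ 926 (mod 1357)
8^512 ≡ 926^2 = 857476 ≡ 1209 (mod 1357)
8^1024 ≡ 1209^2 = 1461681 ≡ 192 (mod 1357)
1356 = 1024 + 256 + 64 + 8 + 4 in binary powers of 2.
So 8^1356 ≡ 192 · 926 · 538 · 625 · 25 ≡ 374 (mod 1357).
Since 374 ≠ 1, base 8 is a Fermat witness: 1357 is composite.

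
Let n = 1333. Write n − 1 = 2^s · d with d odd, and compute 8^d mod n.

1333 − 1 = 1332 = 2^2 · 333, so d = 333.
8^1 ≡ 8 (mod 1333)
8^2 ≡ 8^2 = 64 ≡ 64 (mod 1333)
8^4 ≡ 64^2 = 4096 ≡ 97 (mod 1333)
8^8 ≡ 97^2 = 9409 ≡ 78 (mod 1333)
8^16 ≡ 78^2 = 6084 ≡ 752 (mod 1333)
8^32 ≡ 752^2 = 565504 ≡ 312 (mod 1333)
8^64 ≡ 312^2 = 97344 ≡ 35 (mod 1333)
8^128 ≡ 35^2 = 1225 ≡ 1225 (mod 1333)
8^256 ≡ 1225^2 = 1500625 ≡ 1000 (mod 1333)
333 = 256 + 64 + 8 + 4 + 1 in binary powers of 2.
So 8^333 ≡ 1000 · 35 · 78 · 97 · 8 ≡ 419 (mod 1333).
Squaring chain: 419 → 938; never reaches −1, so base 8 is a Miller–Rabin witness that 1333 is composite.

419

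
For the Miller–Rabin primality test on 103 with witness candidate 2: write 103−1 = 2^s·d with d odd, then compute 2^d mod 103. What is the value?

1

103 − 1 = 102 = 2^1 · 51, so d = 51.
2^1 ≡ 2 (mod 103)
2^2 ≡ 2^2 = 4 ≡ 4 (mod 103)
2^4 ≡ 4^2 = 16 ≡ 16 (mod 103)
2^8 ≡ 16^2 = 256 ≡ 50 (mod 103)
2^16 ≡ 50^2 = 2500 ≡ 28 (mod 103)
2^32 ≡ 28^2 = 784 ≡ 63 (mod 103)
51 = 32 + 16 + 2 + 1 in binary powers of 2.
So 2^51 ≡ 63 · 28 · 4 · 2 ≡ 1 (mod 103).
Since 2^d ≡ 1 (mod 103), base 2 does not prove 103 composite.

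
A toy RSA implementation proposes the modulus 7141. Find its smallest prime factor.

7141 is odd.
Digit sum 13, not divisible by 3.
Ends in 1: not divisible by 5.
7: 7141 = 7·1020 + 1
11: 7141 = 11·649 + 2
13: 7141 = 13·549 + 4
17: 7141 = 17·420 + 1
19: 7141 = 19·375 + 16
23: 7141 = 23·310 + 11
29: 7141 = 29·246 + 7
31: 7141 = 31·230 + 11
37: 7141 = 37·193

37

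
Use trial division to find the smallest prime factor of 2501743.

29

2501743 is odd.
Digit sum 22, not divisible by 3.
Ends in 3: not divisible by 5.
7: 2501743 = 7·357391 + 6
11: 2501743 = 11·227431 + 2
13: 2501743 = 13·192441 + 10
17: 2501743 = 17·147161 + 6
19: 2501743 = 19·131670 + 13
23: 2501743 = 23·108771 + 10
29: 2501743 = 29·86267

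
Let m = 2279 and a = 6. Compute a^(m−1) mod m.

6^1 ≡ 6 (mod 2279)
6^2 ≡ 6^2 = 36 ≡ 36 (mod 2279)
6^4 ≡ 36^2 = 1296 ≡ 1296 (mod 2279)
6^8 ≡ 1296^2 = 1679616 ≡ 2272 (mod 2279)
6^16 ≡ 2272^2 = 5161984 ≡ 49 (mod 2279)
6^32 ≡ 49^2 = 2401 ≡ 122 (mod 2279)
6^64 ≡ 122^2 = 14884 ≡ 1210 (mod 2279)
6^128 ≡ 1210^2 = 1464100 ≡ 982 (mod 2279)
6^256 ≡ 982^2 = 964324 ≡ 307 (mod 2279)
6^512 ≡ 307^2 = 94249 ≡ 810 (mod 2279)
6^1024 ≡ 810^2 = 656100 ≡ 2027 (mod 2279)
6^2048 ≡ 2027^2 = 4108729 ≡ 1971 (mod 2279)
2278 = 2048 + 128 + 64 + 32 + 4 + 2 in binary powers of 2.
So 6^2278 ≡ 1971 · 982 · 1210 · 122 · 1296 · 36 ≡ 49 (mod 2279).
Since 49 ≠ 1, base 6 is a Fermat witness: 2279 is composite.

49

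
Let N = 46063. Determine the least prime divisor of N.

73

46063 is odd.
Digit sum 19, not divisible by 3.
Ends in 3: not divisible by 5.
7: 46063 = 7·6580 + 3
11: 46063 = 11·4187 + 6
13: 46063 = 13·3543 + 4
17: 46063 = 17·2709 + 10
19: 46063 = 19·2424 + 7
23: 46063 = 23·2002 + 17
29: 46063 = 29·1588 + 11
31: 46063 = 31·1485 + 28
37: 46063 = 37·1244 + 35
41: 46063 = 41·1123 + 20
43: 46063 = 43·1071 + 10
47: 46063 = 47·980 + 3
53: 46063 = 53·869 + 6
59: 46063 = 59·780 + 43
61: 46063 = 61·755 + 8
67: 46063 = 67·687 + 34
71: 46063 = 71·648 + 55
73: 46063 = 73·631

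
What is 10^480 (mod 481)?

10^1 ≡ 10 (mod 481)
10^2 ≡ 10^2 = 100 ≡ 100 (mod 481)
10^4 ≡ 100^2 = 10000 ≡ 380 (mod 481)
10^8 ≡ 380^2 = 144400 ≡ 100 (mod 481)
10^16 ≡ 100^2 = 10000 ≡ 380 (mod 481)
10^32 ≡ 380^2 = 144400 ≡ 100 (mod 481)
10^64 ≡ 100^2 = 10000 ≡ 380 (mod 481)
10^128 ≡ 380^2 = 144400 ≡ 100 (mod 481)
10^256 ≡ 100^2 = 10000 ≡ 380 (mod 481)
480 = 256 + 128 + 64 + 32 in binary powers of 2.
So 10^480 ≡ 380 · 100 · 380 · 100 ≡ 1 (mod 481).
Since the result is 1, base 10 gives no evidence that 481 is composite.

1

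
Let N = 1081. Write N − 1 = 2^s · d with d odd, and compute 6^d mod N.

653

1081 − 1 = 1080 = 2^3 · 135, so d = 135.
6^1 ≡ 6 (mod 1081)
6^2 ≡ 6^2 = 36 ≡ 36 (mod 1081)
6^4 ≡ 36^2 = 1296 ≡ 215 (mod 1081)
6^8 ≡ 215^2 = 46225 ≡ 823 (mod 1081)
6^16 ≡ 823^2 = 677329 ≡ 623 (mod 1081)
6^32 ≡ 623^2 = 388129 ≡ 50 (mod 1081)
6^64 ≡ 50^2 = 2500 ≡ 338 (mod 1081)
6^128 ≡ 338^2 = 114244 ≡ 739 (mod 1081)
135 = 128 + 4 + 2 + 1 in binary powers of 2.
So 6^135 ≡ 739 · 215 · 36 · 6 ≡ 653 (mod 1081).
Squaring chain: 653 → 495 → 719; never reaches −1, so base 6 is a Miller–Rabin witness that 1081 is composite.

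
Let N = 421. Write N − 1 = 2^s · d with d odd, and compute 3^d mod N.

1

421 − 1 = 420 = 2^2 · 105, so d = 105.
3^1 ≡ 3 (mod 421)
3^2 ≡ 3^2 = 9 ≡ 9 (mod 421)
3^4 ≡ 9^2 = 81 ≡ 81 (mod 421)
3^8 ≡ 81^2 = 6561 ≡ 246 (mod 421)
3^16 ≡ 246^2 = 60516 ≡ 313 (mod 421)
3^32 ≡ 313^2 = 97969 ≡ 297 (mod 421)
3^64 ≡ 297^2 = 88209 ≡ 220 (mod 421)
105 = 64 + 32 + 8 + 1 in binary powers of 2.
So 3^105 ≡ 220 · 297 · 246 · 3 ≡ 1 (mod 421).
Since 3^d ≡ 1 (mod 421), base 3 does not prove 421 composite.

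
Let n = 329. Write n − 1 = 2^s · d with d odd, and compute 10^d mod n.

138

329 − 1 = 328 = 2^3 · 41, so d = 41.
10^1 ≡ 10 (mod 329)
10^2 ≡ 10^2 = 100 ≡ 100 (mod 329)
10^4 ≡ 100^2 = 10000 ≡ 130 (mod 329)
10^8 ≡ 130^2 = 16900 ≡ 121 (mod 329)
10^16 ≡ 121^2 = 14641 ≡ 165 (mod 329)
10^32 ≡ 165^2 = 27225 ≡ 247 (mod 329)
41 = 32 + 8 + 1 in binary powers of 2.
So 10^41 ≡ 247 · 121 · 10 ≡ 138 (mod 329).
Squaring chain: 138 → 291 → 128; never reaches −1, so base 10 is a Miller–Rabin witness that 329 is composite.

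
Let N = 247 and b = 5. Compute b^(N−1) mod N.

5^1 ≡ 5 (mod 247)
5^2 ≡ 5^2 = 25 ≡ 25 (mod 247)
5^4 ≡ 25^2 = 625 ≡ 131 (mod 247)
5^8 ≡ 131^2 = 17161 ≡ 118 (mod 247)
5^16 ≡ 118^2 = 13924 ≡ 92 (mod 247)
5^32 ≡ 92^2 = 8464 ≡ 66 (mod 247)
5^64 ≡ 66^2 = 4356 ≡ 157 (mod 247)
5^128 ≡ 157^2 = 24649 ≡ 196 (mod 247)
246 = 128 + 64 + 32 + 16 + 4 + 2 in binary powers of 2.
So 5^246 ≡ 196 · 157 · 66 · 92 · 131 · 25 ≡ 220 (mod 247).
Since 220 ≠ 1, base 5 is a Fermat witness: 247 is composite.

220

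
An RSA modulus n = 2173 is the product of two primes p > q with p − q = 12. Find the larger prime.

Since p = q + 12, we have 2173 = q(q + 12), so q² + 12q − 2173 = 0.
Discriminant: 12² + 4·2173 = 144 + 8692 = 8836; √8836 = 94.
q = (−12 + 94)/2 = 41, and p = q + 12 = 53.
Check: 41 · 53 = 2173.

53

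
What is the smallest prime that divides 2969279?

43

2969279 is odd.
Digit sum 44, not divisible by 3.
Ends in 9: not divisible by 5.
7: 2969279 = 7·424182 + 5
11: 2969279 = 11·269934 + 5
13: 2969279 = 13·228406 + 1
17: 2969279 = 17·174663 + 8
19: 2969279 = 19·156277 + 16
23: 2969279 = 23·129099 + 2
29: 2969279 = 29·102388 + 27
31: 2969279 = 31·95783 + 6
37: 2969279 = 37·80250 + 29
41: 2969279 = 41·72421 + 18
43: 2969279 = 43·69053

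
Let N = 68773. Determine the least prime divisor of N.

68773 is odd.
Digit sum 31, not divisible by 3.
Ends in 3: not divisible by 5.
7: 68773 = 7·9824 + 5
11: 68773 = 11·6252 + 1
13: 68773 = 13·5290 + 3
17: 68773 = 17·4045 + 8
19: 68773 = 19·3619 + 12
23: 68773 = 23·2990 + 3
29: 68773 = 29·2371 + 14
31: 68773 = 31·2218 + 15
37: 68773 = 37·1858 + 27
41: 68773 = 41·1677 + 16
43: 68773 = 43·1599 + 16
47: 68773 = 47·1463 + 12
53: 68773 = 53·1297 + 32
59: 68773 = 59·1165 + 38
61: 68773 = 61·1127 + 26
67: 68773 = 67·1026 + 31
71: 68773 = 71·968 + 45
73: 68773 = 73·942 + 7
79: 68773 = 79·870 + 43
83: 68773 = 83·828 + 49
89: 68773 = 89·772 + 65
97: 68773 = 97·709

97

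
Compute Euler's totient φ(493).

Factor: 493 = 17 · 29.
φ(493) = (17−1) · (29−1) = 16 · 28 = 448.

448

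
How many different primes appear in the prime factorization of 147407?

4

147407 = 13 · 11339
11339 = 17 · 667
667 = 23 · 29
147407 = 13 · 17 · 23 · 29, which has 4 distinct prime factors.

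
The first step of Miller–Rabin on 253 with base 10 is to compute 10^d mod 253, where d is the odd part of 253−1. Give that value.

253 − 1 = 252 = 2^2 · 63, so d = 63.
10^1 ≡ 10 (mod 253)
10^2 ≡ 10^2 = 100 ≡ 100 (mod 253)
10^4 ≡ 100^2 = 10000 ≡ 133 (mod 253)
10^8 ≡ 133^2 = 17689 ≡ 232 (mod 253)
10^16 ≡ 232^2 = 53824 ≡ 188 (mod 253)
10^32 ≡ 188^2 = 35344 ≡ 177 (mod 253)
63 = 32 + 16 + 8 + 4 + 2 + 1 in binary powers of 2.
So 10^63 ≡ 177 · 188 · 232 · 133 · 100 · 10 ≡ 21 (mod 253).
Squaring chain: 21 → 188; never reaches −1, so base 10 is a Miller–Rabin witness that 253 is composite.

21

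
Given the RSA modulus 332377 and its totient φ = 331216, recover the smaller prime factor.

509

φ(n) = (p−1)(q−1) = n − (p+q) + 1, so p + q = 332377 − 331216 + 1 = 1162.
p and q are the roots of t² − 1162t + 332377 = 0.
Discriminant: 1162² − 4·332377 = 1350244 − 1329508 = 20736; √20736 = 144.
q = (1162 − 144)/2 = 509, p = (1162 + 144)/2 = 653.
Check: 509 · 653 = 332377.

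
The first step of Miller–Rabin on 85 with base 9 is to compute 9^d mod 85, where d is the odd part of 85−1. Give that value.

85 − 1 = 84 = 2^2 · 21, so d = 21.
9^1 ≡ 9 (mod 85)
9^2 ≡ 9^2 = 81 ≡ 81 (mod 85)
9^4 ≡ 81^2 = 6561 ≡ 16 (mod 85)
9^8 ≡ 16^2 = 256 ≡ 1 (mod 85)
9^16 ≡ 1^2 = 1 ≡ 1 (mod 85)
21 = 16 + 4 + 1 in binary powers of 2.
So 9^21 ≡ 1 · 16 · 9 ≡ 59 (mod 85).
Squaring chain: 59 → 81; never reaches −1, so base 9 is a Miller–Rabin witness that 85 is composite.

59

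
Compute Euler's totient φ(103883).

Factor: 103883 = 13 · 61 · 131.
φ(103883) = (13−1) · (61−1) · (131−1) = 12 · 60 · 130 = 93600.

93600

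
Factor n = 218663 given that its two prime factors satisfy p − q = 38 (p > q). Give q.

449

Since p = q + 38, we have 218663 = q(q + 38), so q² + 38q − 218663 = 0.
Discriminant: 38² + 4·218663 = 1444 + 874652 = 876096; √876096 = 936.
q = (−38 + 936)/2 = 449, and p = q + 38 = 487.
Check: 449 · 487 = 218663.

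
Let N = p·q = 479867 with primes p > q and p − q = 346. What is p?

887

Since p = q + 346, we have 479867 = q(q + 346), so q² + 346q − 479867 = 0.
Discriminant: 346² + 4·479867 = 119716 + 1919468 = 2039184; √2039184 = 1428.
q = (−346 + 1428)/2 = 541, and p = q + 346 = 887.
Check: 541 · 887 = 479867.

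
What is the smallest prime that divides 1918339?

1918339 is odd.
Digit sum 34, not divisible by 3.
Ends in 9: not divisible by 5.
7: 1918339 = 7·274048 + 3
11: 1918339 = 11·174394 + 5
13: 1918339 = 13·147564 + 7
17: 1918339 = 17·112843 + 8
19: 1918339 = 19·100965 + 4
23: 1918339 = 23·83406 + 1
29: 1918339 = 29·66149 + 18
31: 1918339 = 31·61881 + 28
37: 1918339 = 37·51847

37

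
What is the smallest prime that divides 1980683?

1980683 is odd.
Digit sum 35, not divisible by 3.
Ends in 3: not divisible by 5.
7: 1980683 = 7·282954 + 5
11: 1980683 = 11·180062 + 1
13: 1980683 = 13·152360 + 3
17: 1980683 = 17·116510 + 13
19: 1980683 = 19·104246 + 9
23: 1980683 = 23·86116 + 15
29: 1980683 = 29·68299 + 12
31: 1980683 = 31·63893

31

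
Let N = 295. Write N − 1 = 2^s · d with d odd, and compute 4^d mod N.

134

295 − 1 = 294 = 2^1 · 147, so d = 147.
4^1 ≡ 4 (mod 295)
4^2 ≡ 4^2 = 16 ≡ 16 (mod 295)
4^4 ≡ 16^2 = 256 ≡ 256 (mod 295)
4^8 ≡ 256^2 = 65536 ≡ 46 (mod 295)
4^16 ≡ 46^2 = 2116 ≡ 51 (mod 295)
4^32 ≡ 51^2 = 2601 ≡ 241 (mod 295)
4^64 ≡ 241^2 = 58081 ≡ 261 (mod 295)
4^128 ≡ 261^2 = 68121 ≡ 271 (mod 295)
147 = 128 + 16 + 2 + 1 in binary powers of 2.
So 4^147 ≡ 271 · 51 · 16 · 4 ≡ 134 (mod 295).
Squaring chain: 134; never reaches −1, so base 4 is a Miller–Rabin witness that 295 is composite.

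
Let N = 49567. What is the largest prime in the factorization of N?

49567 = 7 · 7081
7081 = 73 · 97
97 is prime.
So 49567 = 7 · 73 · 97; the largest prime factor is 97.

97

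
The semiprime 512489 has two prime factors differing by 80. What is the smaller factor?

677

Since p = q + 80, we have 512489 = q(q + 80), so q² + 80q − 512489 = 0.
Discriminant: 80² + 4·512489 = 6400 + 2049956 = 2056356; √2056356 = 1434.
q = (−80 + 1434)/2 = 677, and p = q + 80 = 757.
Check: 677 · 757 = 512489.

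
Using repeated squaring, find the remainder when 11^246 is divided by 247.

11^1 ≡ 11 (mod 247)
11^2 ≡ 11^2 = 121 ≡ 121 (mod 247)
11^4 ≡ 121^2 = 14641 ≡ 68 (mod 247)
11^8 ≡ 68^2 = 4624 ≡ 178 (mod 247)
11^16 ≡ 178^2 = 31684 ≡ 68 (mod 247)
11^32 ≡ 68^2 = 4624 ≡ 178 (mod 247)
11^64 ≡ 178^2 = 31684 ≡ 68 (mod 247)
11^128 ≡ 68^2 = 4624 ≡ 178 (mod 247)
246 = 128 + 64 + 32 + 16 + 4 + 2 in binary powers of 2.
So 11^246 ≡ 178 · 68 · 178 · 68 · 68 · 121 ≡ 77 (mod 247).
Since 77 ≠ 1, base 11 is a Fermat witness: 247 is composite.

77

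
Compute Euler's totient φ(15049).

Factor: 15049 = 101 · 149.
φ(15049) = (101−1) · (149−1) = 100 · 148 = 14800.

14800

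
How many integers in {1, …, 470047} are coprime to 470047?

450432

Factor: 470047 = 47 · 73 · 137.
φ(470047) = (47−1) · (73−1) · (137−1) = 46 · 72 · 136 = 450432.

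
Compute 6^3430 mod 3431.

6^1 ≡ 6 (mod 3431)
6^2 ≡ 6^2 = 36 ≡ 36 (mod 3431)
6^4 ≡ 36^2 = 1296 ≡ 1296 (mod 3431)
6^8 ≡ 1296^2 = 1679616 ≡ 1857 (mod 3431)
6^16 ≡ 1857^2 = 3448449 ≡ 294 (mod 3431)
6^32 ≡ 294^2 = 86436 ≡ 661 (mod 3431)
6^64 ≡ 661^2 = 436921 ≡ 1184 (mod 3431)
6^128 ≡ 1184^2 = 1401856 ≡ 2008 (mod 3431)
6^256 ≡ 2008^2 = 4032064 ≡ 639 (mod 3431)
6^512 ≡ 639^2 = 408321 ≡ 32 (mod 3431)
6^1024 ≡ 32^2 = 1024 ≡ 1024 (mod 3431)
6^2048 ≡ 1024^2 = 1048576 ≡ 2121 (mod 3431)
3430 = 2048 + 1024 + 256 + 64 + 32 + 4 + 2 in binary powers of 2.
So 6^3430 ≡ 2121 · 1024 · 639 · 1184 · 661 · 1296 · 36 ≡ 1955 (mod 3431).
Since 1955 ≠ 1, base 6 is a Fermat witness: 3431 is composite.

1955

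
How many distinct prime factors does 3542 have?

3542 = 2 · 1771
1771 = 7 · 253
253 = 11 · 23
3542 = 2 · 7 · 11 · 23, which has 4 distinct prime factors.

4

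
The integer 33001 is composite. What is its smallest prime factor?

33001 is odd.
Digit sum 7, not divisible by 3.
Ends in 1: not divisible by 5.
7: 33001 = 7·4714 + 3
11: 33001 = 11·3000 + 1
13: 33001 = 13·2538 + 7
17: 33001 = 17·1941 + 4
19: 33001 = 19·1736 + 17
23: 33001 = 23·1434 + 19
29: 33001 = 29·1137 + 28
31: 33001 = 31·1064 + 17
37: 33001 = 37·891 + 34
41: 33001 = 41·804 + 37
43: 33001 = 43·767 + 20
47: 33001 = 47·702 + 7
53: 33001 = 53·622 + 35
59: 33001 = 59·559 + 20
61: 33001 = 61·541

61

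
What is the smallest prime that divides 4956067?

4956067 is odd.
Digit sum 37, not divisible by 3.
Ends in 7: not divisible by 5.
7: 4956067 = 7·708009 + 4
11: 4956067 = 11·450551 + 6
13: 4956067 = 13·381235 + 12
17: 4956067 = 17·291533 + 6
19: 4956067 = 19·260845 + 12
23: 4956067 = 23·215481 + 4
29: 4956067 = 29·170898 + 25
31: 4956067 = 31·159873 + 4
37: 4956067 = 37·133947 + 28
41: 4956067 = 41·120879 + 28
43: 4956067 = 43·115257 + 16
47: 4956067 = 47·105448 + 11
53: 4956067 = 53·93510 + 37
59: 4956067 = 59·84001 + 8
61: 4956067 = 61·81247

61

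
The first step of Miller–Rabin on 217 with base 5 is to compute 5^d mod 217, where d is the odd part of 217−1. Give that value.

125

217 − 1 = 216 = 2^3 · 27, so d = 27.
5^1 ≡ 5 (mod 217)
5^2 ≡ 5^2 = 25 ≡ 25 (mod 217)
5^4 ≡ 25^2 = 625 ≡ 191 (mod 217)
5^8 ≡ 191^2 = 36481 ≡ 25 (mod 217)
5^16 ≡ 25^2 = 625 ≡ 191 (mod 217)
27 = 16 + 8 + 2 + 1 in binary powers of 2.
So 5^27 ≡ 191 · 25 · 25 · 5 ≡ 125 (mod 217).
Squaring chain: 125 → 1 → 1; never reaches −1, so base 5 is a Miller–Rabin witness that 217 is composite.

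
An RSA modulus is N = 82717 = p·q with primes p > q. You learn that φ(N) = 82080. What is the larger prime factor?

457

φ(n) = (p−1)(q−1) = n − (p+q) + 1, so p + q = 82717 − 82080 + 1 = 638.
p and q are the roots of t² − 638t + 82717 = 0.
Discriminant: 638² − 4·82717 = 407044 − 330868 = 76176; √76176 = 276.
q = (638 − 276)/2 = 181, p = (638 + 276)/2 = 457.
Check: 181 · 457 = 82717.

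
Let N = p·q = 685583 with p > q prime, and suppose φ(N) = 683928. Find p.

φ(n) = (p−1)(q−1) = n − (p+q) + 1, so p + q = 685583 − 683928 + 1 = 1656.
p and q are the roots of t² − 1656t + 685583 = 0.
Discriminant: 1656² − 4·685583 = 2742336 − 2742332 = 4; √4 = 2.
q = (1656 − 2)/2 = 827, p = (1656 + 2)/2 = 829.
Check: 827 · 829 = 685583.

829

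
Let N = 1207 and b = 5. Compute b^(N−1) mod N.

1141

5^1 ≡ 5 (mod 1207)
5^2 ≡ 5^2 = 25 ≡ 25 (mod 1207)
5^4 ≡ 25^2 = 625 ≡ 625 (mod 1207)
5^8 ≡ 625^2 = 390625 ≡ 764 (mod 1207)
5^16 ≡ 764^2 = 583696 ≡ 715 (mod 1207)
5^32 ≡ 715^2 = 511225 ≡ 664 (mod 1207)
5^64 ≡ 664^2 = 440896 ≡ 341 (mod 1207)
5^128 ≡ 341^2 = 116281 ≡ 409 (mod 1207)
5^256 ≡ 409^2 = 167281 ≡ 715 (mod 1207)
5^512 ≡ 715^2 = 511225 ≡ 664 (mod 1207)
5^1024 ≡ 664^2 = 440896 ≡ 341 (mod 1207)
1206 = 1024 + 128 + 32 + 16 + 4 + 2 in binary powers of 2.
So 5^1206 ≡ 341 · 409 · 664 · 715 · 625 · 25 ≡ 1141 (mod 1207).
Since 1141 ≠ 1, base 5 is a Fermat witness: 1207 is composite.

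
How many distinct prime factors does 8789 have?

3

8789 = 11 · 799
799 = 17 · 47
8789 = 11 · 17 · 47, which has 3 distinct prime factors.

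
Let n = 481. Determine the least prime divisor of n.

13

481 is odd.
Digit sum 13, not divisible by 3.
Ends in 1: not divisible by 5.
7: 481 = 7·68 + 5
11: 481 = 11·43 + 8
13: 481 = 13·37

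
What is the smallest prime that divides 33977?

33977 is odd.
Digit sum 29, not divisible by 3.
Ends in 7: not divisible by 5.
7: 33977 = 7·4853 + 6
11: 33977 = 11·3088 + 9
13: 33977 = 13·2613 + 8
17: 33977 = 17·1998 + 11
19: 33977 = 19·1788 + 5
23: 33977 = 23·1477 + 6
29: 33977 = 29·1171 + 18
31: 33977 = 31·1096 + 1
37: 33977 = 37·918 + 11
41: 33977 = 41·828 + 29
43: 33977 = 43·790 + 7
47: 33977 = 47·722 + 43
53: 33977 = 53·641 + 4
59: 33977 = 59·575 + 52
61: 33977 = 61·557

61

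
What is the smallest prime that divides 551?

19

551 is odd.
Digit sum 11, not divisible by 3.
Ends in 1: not divisible by 5.
7: 551 = 7·78 + 5
11: 551 = 11·50 + 1
13: 551 = 13·42 + 5
17: 551 = 17·32 + 7
19: 551 = 19·29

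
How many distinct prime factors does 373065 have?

6

373065 = 3 · 124355
124355 = 5 · 24871
24871 = 7 · 3553
3553 = 11 · 323
323 = 17 · 19
373065 = 3 · 5 · 7 · 11 · 17 · 19, which has 6 distinct prime factors.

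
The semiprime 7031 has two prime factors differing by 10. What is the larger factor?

89

Since p = q + 10, we have 7031 = q(q + 10), so q² + 10q − 7031 = 0.
Discriminant: 10² + 4·7031 = 100 + 28124 = 28224; √28224 = 168.
q = (−10 + 168)/2 = 79, and p = q + 10 = 89.
Check: 79 · 89 = 7031.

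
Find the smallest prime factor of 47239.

97

47239 is odd.
Digit sum 25, not divisible by 3.
Ends in 9: not divisible by 5.
7: 47239 = 7·6748 + 3
11: 47239 = 11·4294 + 5
13: 47239 = 13·3633 + 10
17: 47239 = 17·2778 + 13
19: 47239 = 19·2486 + 5
23: 47239 = 23·2053 + 20
29: 47239 = 29·1628 + 27
31: 47239 = 31·1523 + 26
37: 47239 = 37·1276 + 27
41: 47239 = 41·1152 + 7
43: 47239 = 43·1098 + 25
47: 47239 = 47·1005 + 4
53: 47239 = 53·891 + 16
59: 47239 = 59·800 + 39
61: 47239 = 61·774 + 25
67: 47239 = 67·705 + 4
71: 47239 = 71·665 + 24
73: 47239 = 73·647 + 8
79: 47239 = 79·597 + 76
83: 47239 = 83·569 + 12
89: 47239 = 89·530 + 69
97: 47239 = 97·487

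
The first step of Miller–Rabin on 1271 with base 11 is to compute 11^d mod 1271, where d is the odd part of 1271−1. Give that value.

1271 − 1 = 1270 = 2^1 · 635, so d = 635.
11^1 ≡ 11 (mod 1271)
11^2 ≡ 11^2 = 121 ≡ 121 (mod 1271)
11^4 ≡ 121^2 = 14641 ≡ 660 (mod 1271)
11^8 ≡ 660^2 = 435600 ≡ 918 (mod 1271)
11^16 ≡ 918^2 = 842724 ≡ 51 (mod 1271)
11^32 ≡ 51^2 = 2601 ≡ 59 (mod 1271)
11^64 ≡ 59^2 = 3481 ≡ 939 (mod 1271)
11^128 ≡ 939^2 = 881721 ≡ 918 (mod 1271)
11^256 ≡ 918^2 = 842724 ≡ 51 (mod 1271)
11^512 ≡ 51^2 = 2601 ≡ 59 (mod 1271)
635 = 512 + 64 + 32 + 16 + 8 + 2 + 1 in binary powers of 2.
So 11^635 ≡ 59 · 939 · 59 · 51 · 918 · 121 · 11 ≡ 998 (mod 1271).
Squaring chain: 998; never reaches −1, so base 11 is a Miller–Rabin witness that 1271 is composite.

998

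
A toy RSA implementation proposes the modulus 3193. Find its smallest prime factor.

3193 is odd.
Digit sum 16, not divisible by 3.
Ends in 3: not divisible by 5.
7: 3193 = 7·456 + 1
11: 3193 = 11·290 + 3
13: 3193 = 13·245 + 8
17: 3193 = 17·187 + 14
19: 3193 = 19·168 + 1
23: 3193 = 23·138 + 19
29: 3193 = 29·110 + 3
31: 3193 = 31·103

31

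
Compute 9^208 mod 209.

9^1 ≡ 9 (mod 209)
9^2 ≡ 9^2 = 81 ≡ 81 (mod 209)
9^4 ≡ 81^2 = 6561 ≡ 82 (mod 209)
9^8 ≡ 82^2 = 6724 ≡ 36 (mod 209)
9^16 ≡ 36^2 = 1296 ≡ 42 (mod 209)
9^32 ≡ 42^2 = 1764 ≡ 92 (mod 209)
9^64 ≡ 92^2 = 8464 ≡ 104 (mod 209)
9^128 ≡ 104^2 = 10816 ≡ 157 (mod 209)
208 = 128 + 64 + 16 in binary powers of 2.
So 9^208 ≡ 157 · 104 · 42 ≡ 47 (mod 209).
Since 47 ≠ 1, base 9 is a Fermat witness: 209 is composite.

47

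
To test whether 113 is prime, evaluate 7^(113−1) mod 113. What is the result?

1

7^1 ≡ 7 (mod 113)
7^2 ≡ 7^2 = 49 ≡ 49 (mod 113)
7^4 ≡ 49^2 = 2401 ≡ 28 (mod 113)
7^8 ≡ 28^2 = 784 ≡ 106 (mod 113)
7^16 ≡ 106^2 = 11236 ≡ 49 (mod 113)
7^32 ≡ 49^2 = 2401 ≡ 28 (mod 113)
7^64 ≡ 28^2 = 784 ≡ 106 (mod 113)
112 = 64 + 32 + 16 in binary powers of 2.
So 7^112 ≡ 106 · 28 · 49 ≡ 1 (mod 113).
Since the result is 1, base 7 gives no evidence that 113 is composite.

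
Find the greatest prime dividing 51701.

97

51701 = 13 · 3977
3977 = 41 · 97
97 is prime.
So 51701 = 13 · 41 · 97; the largest prime factor is 97.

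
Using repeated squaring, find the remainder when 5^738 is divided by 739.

5^1 ≡ 5 (mod 739)
5^2 ≡ 5^2 = 25 ≡ 25 (mod 739)
5^4 ≡ 25^2 = 625 ≡ 625 (mod 739)
5^8 ≡ 625^2 = 390625 ≡ 433 (mod 739)
5^16 ≡ 433^2 = 187489 ≡ 522 (mod 739)
5^32 ≡ 522^2 = 272484 ≡ 532 (mod 739)
5^64 ≡ 532^2 = 283024 ≡ 726 (mod 739)
5^128 ≡ 726^2 = 527076 ≡ 169 (mod 739)
5^256 ≡ 169^2 = 28561 ≡ 479 (mod 739)
5^512 ≡ 479^2 = 229441 ≡ 351 (mod 739)
738 = 512 + 128 + 64 + 32 + 2 in binary powers of 2.
So 5^738 ≡ 351 · 169 · 726 · 532 · 25 ≡ 1 (mod 739).
Since the result is 1, base 5 gives no evidence that 739 is composite.

1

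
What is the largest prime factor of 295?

59

295 = 5 · 59
59 is prime.
So 295 = 5 · 59; the largest prime factor is 59.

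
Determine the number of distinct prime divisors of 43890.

6

43890 = 2 · 21945
21945 = 3 · 7315
7315 = 5 · 1463
1463 = 7 · 209
209 = 11 · 19
43890 = 2 · 3 · 5 · 7 · 11 · 19, which has 6 distinct prime factors.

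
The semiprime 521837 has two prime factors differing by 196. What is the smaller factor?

Since p = q + 196, we have 521837 = q(q + 196), so q² + 196q − 521837 = 0.
Discriminant: 196² + 4·521837 = 38416 + 2087348 = 2125764; √2125764 = 1458.
q = (−196 + 1458)/2 = 631, and p = q + 196 = 827.
Check: 631 · 827 = 521837.

631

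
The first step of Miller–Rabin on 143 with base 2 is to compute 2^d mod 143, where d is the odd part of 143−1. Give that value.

46

143 − 1 = 142 = 2^1 · 71, so d = 71.
2^1 ≡ 2 (mod 143)
2^2 ≡ 2^2 = 4 ≡ 4 (mod 143)
2^4 ≡ 4^2 = 16 ≡ 16 (mod 143)
2^8 ≡ 16^2 = 256 ≡ 113 (mod 143)
2^16 ≡ 113^2 = 12769 ≡ 42 (mod 143)
2^32 ≡ 42^2 = 1764 ≡ 48 (mod 143)
2^64 ≡ 48^2 = 2304 ≡ 16 (mod 143)
71 = 64 + 4 + 2 + 1 in binary powers of 2.
So 2^71 ≡ 16 · 16 · 4 · 2 ≡ 46 (mod 143).
Squaring chain: 46; never reaches −1, so base 2 is a Miller–Rabin witness that 143 is composite.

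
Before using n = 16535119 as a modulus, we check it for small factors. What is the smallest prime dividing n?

16535119 is odd.
Digit sum 31, not divisible by 3.
Ends in 9: not divisible by 5.
7: 16535119 = 7·2362159 + 6
11: 16535119 = 11·1503192 + 7
13: 16535119 = 13·1271932 + 3
17: 16535119 = 17·972654 + 1
19: 16535119 = 19·870269 + 8
23: 16535119 = 23·718918 + 5
29: 16535119 = 29·570176 + 15
31: 16535119 = 31·533390 + 29
37: 16535119 = 37·446895 + 4
41: 16535119 = 41·403295 + 24
43: 16535119 = 43·384537 + 28
47: 16535119 = 47·351811 + 2
53: 16535119 = 53·311983 + 20
59: 16535119 = 59·280256 + 15
61: 16535119 = 61·271067 + 32
67: 16535119 = 67·246792 + 55
71: 16535119 = 71·232889

71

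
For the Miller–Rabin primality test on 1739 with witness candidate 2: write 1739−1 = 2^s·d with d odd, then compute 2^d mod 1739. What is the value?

1623

1739 − 1 = 1738 = 2^1 · 869, so d = 869.
2^1 ≡ 2 (mod 1739)
2^2 ≡ 2^2 = 4 ≡ 4 (mod 1739)
2^4 ≡ 4^2 = 16 ≡ 16 (mod 1739)
2^8 ≡ 16^2 = 256 ≡ 256 (mod 1739)
2^16 ≡ 256^2 = 65536 ≡ 1193 (mod 1739)
2^32 ≡ 1193^2 = 1423249 ≡ 747 (mod 1739)
2^64 ≡ 747^2 = 558009 ≡ 1529 (mod 1739)
2^128 ≡ 1529^2 = 2337841 ≡ 625 (mod 1739)
2^256 ≡ 625^2 = 390625 ≡ 1089 (mod 1739)
2^512 ≡ 1089^2 = 1185921 ≡ 1662 (mod 1739)
869 = 512 + 256 + 64 + 32 + 4 + 1 in binary powers of 2.
So 2^869 ≡ 1662 · 1089 · 1529 · 747 · 16 · 2 ≡ 1623 (mod 1739).
Squaring chain: 1623; never reaches −1, so base 2 is a Miller–Rabin witness that 1739 is composite.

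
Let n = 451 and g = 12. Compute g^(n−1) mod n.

419

12^1 ≡ 12 (mod 451)
12^2 ≡ 12^2 = 144 ≡ 144 (mod 451)
12^4 ≡ 144^2 = 20736 ≡ 441 (mod 451)
12^8 ≡ 441^2 = 194481 ≡ 100 (mod 451)
12^16 ≡ 100^2 = 10000 ≡ 78 (mod 451)
12^32 ≡ 78^2 = 6084 ≡ 221 (mod 451)
12^64 ≡ 221^2 = 48841 ≡ 133 (mod 451)
12^128 ≡ 133^2 = 17689 ≡ 100 (mod 451)
12^256 ≡ 100^2 = 10000 ≡ 78 (mod 451)
450 = 256 + 128 + 64 + 2 in binary powers of 2.
So 12^450 ≡ 78 · 100 · 133 · 144 ≡ 419 (mod 451).
Since 419 ≠ 1, base 12 is a Fermat witness: 451 is composite.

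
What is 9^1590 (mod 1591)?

269

9^1 ≡ 9 (mod 1591)
9^2 ≡ 9^2 = 81 ≡ 81 (mod 1591)
9^4 ≡ 81^2 = 6561 ≡ 197 (mod 1591)
9^8 ≡ 197^2 = 38809 ≡ 625 (mod 1591)
9^16 ≡ 625^2 = 390625 ≡ 830 (mod 1591)
9^32 ≡ 830^2 = 688900 ≡ 1588 (mod 1591)
9^64 ≡ 1588^2 = 2521744 ≡ 9 (mod 1591)
9^128 ≡ 9^2 = 81 ≡ 81 (mod 1591)
9^256 ≡ 81^2 = 6561 ≡ 197 (mod 1591)
9^512 ≡ 197^2 = 38809 ≡ 625 (mod 1591)
9^1024 ≡ 625^2 = 390625 ≡ 830 (mod 1591)
1590 = 1024 + 512 + 32 + 16 + 4 + 2 in binary powers of 2.
So 9^1590 ≡ 830 · 625 · 1588 · 830 · 197 · 81 ≡ 269 (mod 1591).
Since 269 ≠ 1, base 9 is a Fermat witness: 1591 is composite.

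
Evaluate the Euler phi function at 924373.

Factor: 924373 = 53 · 107 · 163.
φ(924373) = (53−1) · (107−1) · (163−1) = 52 · 106 · 162 = 892944.

892944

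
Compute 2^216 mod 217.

64

2^1 ≡ 2 (mod 217)
2^2 ≡ 2^2 = 4 ≡ 4 (mod 217)
2^4 ≡ 4^2 = 16 ≡ 16 (mod 217)
2^8 ≡ 16^2 = 256 ≡ 39 (mod 217)
2^16 ≡ 39^2 = 1521 ≡ 2 (mod 217)
2^32 ≡ 2^2 = 4 ≡ 4 (mod 217)
2^64 ≡ 4^2 = 16 ≡ 16 (mod 217)
2^128 ≡ 16^2 = 256 ≡ 39 (mod 217)
216 = 128 + 64 + 16 + 8 in binary powers of 2.
So 2^216 ≡ 39 · 16 · 2 · 39 ≡ 64 (mod 217).
Since 64 ≠ 1, base 2 is a Fermat witness: 217 is composite.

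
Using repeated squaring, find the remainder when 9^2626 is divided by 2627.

719

9^1 ≡ 9 (mod 2627)
9^2 ≡ 9^2 = 81 ≡ 81 (mod 2627)
9^4 ≡ 81^2 = 6561 ≡ 1307 (mod 2627)
9^8 ≡ 1307^2 = 1708249 ≡ 699 (mod 2627)
9^16 ≡ 699^2 = 488601 ≡ 2606 (mod 2627)
9^32 ≡ 2606^2 = 6791236 ≡ 441 (mod 2627)
9^64 ≡ 441^2 = 194481 ≡ 83 (mod 2627)
9^128 ≡ 83^2 = 6889 ≡ 1635 (mod 2627)
9^256 ≡ 1635^2 = 2673225 ≡ 1566 (mod 2627)
9^512 ≡ 1566^2 = 2452356 ≡ 1365 (mod 2627)
9^1024 ≡ 1365^2 = 1863225 ≡ 682 (mod 2627)
9^2048 ≡ 682^2 = 465124 ≡ 145 (mod 2627)
2626 = 2048 + 512 + 64 + 2 in binary powers of 2.
So 9^2626 ≡ 145 · 1365 · 83 · 81 ≡ 719 (mod 2627).
Since 719 ≠ 1, base 9 is a Fermat witness: 2627 is composite.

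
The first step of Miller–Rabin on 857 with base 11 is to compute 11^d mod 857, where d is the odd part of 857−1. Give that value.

857 − 1 = 856 = 2^3 · 107, so d = 107.
11^1 ≡ 11 (mod 857)
11^2 ≡ 11^2 = 121 ≡ 121 (mod 857)
11^4 ≡ 121^2 = 14641 ≡ 72 (mod 857)
11^8 ≡ 72^2 = 5184 ≡ 42 (mod 857)
11^16 ≡ 42^2 = 1764 ≡ 50 (mod 857)
11^32 ≡ 50^2 = 2500 ≡ 786 (mod 857)
11^64 ≡ 786^2 = 617796 ≡ 756 (mod 857)
107 = 64 + 32 + 8 + 2 + 1 in binary powers of 2.
So 11^107 ≡ 756 · 786 · 42 · 121 · 11 ≡ 351 (mod 857).
Squaring chain: 351 → 650 → 856; reaches −1, so base 11 does not prove 857 composite.

351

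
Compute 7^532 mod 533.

113

7^1 ≡ 7 (mod 533)
7^2 ≡ 7^2 = 49 ≡ 49 (mod 533)
7^4 ≡ 49^2 = 2401 ≡ 269 (mod 533)
7^8 ≡ 269^2 = 72361 ≡ 406 (mod 533)
7^16 ≡ 406^2 = 164836 ≡ 139 (mod 533)
7^32 ≡ 139^2 = 19321 ≡ 133 (mod 533)
7^64 ≡ 133^2 = 17689 ≡ 100 (mod 533)
7^128 ≡ 100^2 = 10000 ≡ 406 (mod 533)
7^256 ≡ 406^2 = 164836 ≡ 139 (mod 533)
7^512 ≡ 139^2 = 19321 ≡ 133 (mod 533)
532 = 512 + 16 + 4 in binary powers of 2.
So 7^532 ≡ 133 · 139 · 269 ≡ 113 (mod 533).
Since 113 ≠ 1, base 7 is a Fermat witness: 533 is composite.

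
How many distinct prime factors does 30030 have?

6

30030 = 2 · 15015
15015 = 3 · 5005
5005 = 5 · 1001
1001 = 7 · 143
143 = 11 · 13
30030 = 2 · 3 · 5 · 7 · 11 · 13, which has 6 distinct prime factors.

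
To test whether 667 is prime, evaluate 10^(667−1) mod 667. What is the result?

10^1 ≡ 10 (mod 667)
10^2 ≡ 10^2 = 100 ≡ 100 (mod 667)
10^4 ≡ 100^2 = 10000 ≡ 662 (mod 667)
10^8 ≡ 662^2 = 438244 ≡ 25 (mod 667)
10^16 ≡ 25^2 = 625 ≡ 625 (mod 667)
10^32 ≡ 625^2 = 390625 ≡ 430 (mod 667)
10^64 ≡ 430^2 = 184900 ≡ 141 (mod 667)
10^128 ≡ 141^2 = 19881 ≡ 538 (mod 667)
10^256 ≡ 538^2 = 289444 ≡ 633 (mod 667)
10^512 ≡ 633^2 = 400689 ≡ 489 (mod 667)
666 = 512 + 128 + 16 + 8 + 2 in binary powers of 2.
So 10^666 ≡ 489 · 538 · 625 · 25 · 100 ≡ 236 (mod 667).
Since 236 ≠ 1, base 10 is a Fermat witness: 667 is composite.

236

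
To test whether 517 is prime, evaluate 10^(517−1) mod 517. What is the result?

397

10^1 ≡ 10 (mod 517)
10^2 ≡ 10^2 = 100 ≡ 100 (mod 517)
10^4 ≡ 100^2 = 10000 ≡ 177 (mod 517)
10^8 ≡ 177^2 = 31329 ≡ 309 (mod 517)
10^16 ≡ 309^2 = 95481 ≡ 353 (mod 517)
10^32 ≡ 353^2 = 124609 ≡ 12 (mod 517)
10^64 ≡ 12^2 = 144 ≡ 144 (mod 517)
10^128 ≡ 144^2 = 20736 ≡ 56 (mod 517)
10^256 ≡ 56^2 = 3136 ≡ 34 (mod 517)
10^512 ≡ 34^2 = 1156 ≡ 122 (mod 517)
516 = 512 + 4 in binary powers of 2.
So 10^516 ≡ 122 · 177 ≡ 397 (mod 517).
Since 397 ≠ 1, base 10 is a Fermat witness: 517 is composite.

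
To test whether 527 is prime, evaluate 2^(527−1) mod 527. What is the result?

64

2^1 ≡ 2 (mod 527)
2^2 ≡ 2^2 = 4 ≡ 4 (mod 527)
2^4 ≡ 4^2 = 16 ≡ 16 (mod 527)
2^8 ≡ 16^2 = 256 ≡ 256 (mod 527)
2^16 ≡ 256^2 = 65536 ≡ 188 (mod 527)
2^32 ≡ 188^2 = 35344 ≡ 35 (mod 527)
2^64 ≡ 35^2 = 1225 ≡ 171 (mod 527)
2^128 ≡ 171^2 = 29241 ≡ 256 (mod 527)
2^256 ≡ 256^2 = 65536 ≡ 188 (mod 527)
2^512 ≡ 188^2 = 35344 ≡ 35 (mod 527)
526 = 512 + 8 + 4 + 2 in binary powers of 2.
So 2^526 ≡ 35 · 256 · 16 · 4 ≡ 64 (mod 527).
Since 64 ≠ 1, base 2 is a Fermat witness: 527 is composite.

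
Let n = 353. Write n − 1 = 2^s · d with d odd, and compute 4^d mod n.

311

353 − 1 = 352 = 2^5 · 11, so d = 11.
4^1 ≡ 4 (mod 353)
4^2 ≡ 4^2 = 16 ≡ 16 (mod 353)
4^4 ≡ 16^2 = 256 ≡ 256 (mod 353)
4^8 ≡ 256^2 = 65536 ≡ 231 (mod 353)
11 = 8 + 2 + 1 in binary powers of 2.
So 4^11 ≡ 231 · 16 · 4 ≡ 311 (mod 353).
Squaring chain: 311 → 352 → 1 → 1 → 1; reaches −1, so base 4 does not prove 353 composite.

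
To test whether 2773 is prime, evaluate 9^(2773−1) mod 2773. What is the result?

1836

9^1 ≡ 9 (mod 2773)
9^2 ≡ 9^2 = 81 ≡ 81 (mod 2773)
9^4 ≡ 81^2 = 6561 ≡ 1015 (mod 2773)
9^8 ≡ 1015^2 = 1030225 ≡ 1442 (mod 2773)
9^16 ≡ 1442^2 = 2079364 ≡ 2387 (mod 2773)
9^32 ≡ 2387^2 = 5697769 ≡ 2027 (mod 2773)
9^64 ≡ 2027^2 = 4108729 ≡ 1916 (mod 2773)
9^128 ≡ 1916^2 = 3671056 ≡ 2377 (mod 2773)
9^256 ≡ 2377^2 = 5650129 ≡ 1528 (mod 2773)
9^512 ≡ 1528^2 = 2334784 ≡ 2691 (mod 2773)
9^1024 ≡ 2691^2 = 7241481 ≡ 1178 (mod 2773)
9^2048 ≡ 1178^2 = 1387684 ≡ 1184 (mod 2773)
2772 = 2048 + 512 + 128 + 64 + 16 + 4 in binary powers of 2.
So 9^2772 ≡ 1184 · 2691 · 2377 · 1916 · 2387 · 1015 ≡ 1836 (mod 2773).
Since 1836 ≠ 1, base 9 is a Fermat witness: 2773 is composite.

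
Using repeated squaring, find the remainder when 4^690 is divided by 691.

4^1 ≡ 4 (mod 691)
4^2 ≡ 4^2 = 16 ≡ 16 (mod 691)
4^4 ≡ 16^2 = 256 ≡ 256 (mod 691)
4^8 ≡ 256^2 = 65536 ≡ 582 (mod 691)
4^16 ≡ 582^2 = 338724 ≡ 134 (mod 691)
4^32 ≡ 134^2 = 17956 ≡ 681 (mod 691)
4^64 ≡ 681^2 = 463761 ≡ 100 (mod 691)
4^128 ≡ 100^2 = 10000 ≡ 326 (mod 691)
4^256 ≡ 326^2 = 106276 ≡ 553 (mod 691)
4^512 ≡ 553^2 = 305809 ≡ 387 (mod 691)
690 = 512 + 128 + 32 + 16 + 2 in binary powers of 2.
So 4^690 ≡ 387 · 326 · 681 · 134 · 16 ≡ 1 (mod 691).
Since the result is 1, base 4 gives no evidence that 691 is composite.

1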